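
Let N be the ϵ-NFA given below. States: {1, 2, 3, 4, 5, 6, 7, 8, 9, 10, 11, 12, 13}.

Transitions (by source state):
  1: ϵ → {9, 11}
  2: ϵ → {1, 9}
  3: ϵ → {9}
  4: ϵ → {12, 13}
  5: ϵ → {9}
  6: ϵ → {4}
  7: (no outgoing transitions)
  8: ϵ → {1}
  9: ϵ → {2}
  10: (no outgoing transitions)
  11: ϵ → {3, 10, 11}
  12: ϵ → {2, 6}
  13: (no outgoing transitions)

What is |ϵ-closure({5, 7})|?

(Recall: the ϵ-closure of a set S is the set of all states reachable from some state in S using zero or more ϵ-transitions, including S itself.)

Start with {5, 7}.
From 5 via ϵ: add 9.
From 9 via ϵ: add 2.
From 2 via ϵ: add 1.
From 1 via ϵ: add 11.
From 11 via ϵ: add 3, 10.
ϵ-closure = {1, 2, 3, 5, 7, 9, 10, 11}, which has 8 states.

8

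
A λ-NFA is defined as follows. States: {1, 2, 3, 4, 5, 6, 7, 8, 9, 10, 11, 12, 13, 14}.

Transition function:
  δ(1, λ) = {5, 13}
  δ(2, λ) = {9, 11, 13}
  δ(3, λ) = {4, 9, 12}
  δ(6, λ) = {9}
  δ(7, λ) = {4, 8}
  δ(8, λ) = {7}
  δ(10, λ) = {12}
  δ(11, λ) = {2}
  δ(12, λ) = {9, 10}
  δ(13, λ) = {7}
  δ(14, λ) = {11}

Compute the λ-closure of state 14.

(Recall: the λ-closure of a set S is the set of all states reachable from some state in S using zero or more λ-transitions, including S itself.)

Start with {14}.
From 14 via λ: add 11.
From 11 via λ: add 2.
From 2 via λ: add 9, 13.
From 13 via λ: add 7.
From 7 via λ: add 4, 8.
No new states can be added; the closed set is {2, 4, 7, 8, 9, 11, 13, 14}.

{2, 4, 7, 8, 9, 11, 13, 14}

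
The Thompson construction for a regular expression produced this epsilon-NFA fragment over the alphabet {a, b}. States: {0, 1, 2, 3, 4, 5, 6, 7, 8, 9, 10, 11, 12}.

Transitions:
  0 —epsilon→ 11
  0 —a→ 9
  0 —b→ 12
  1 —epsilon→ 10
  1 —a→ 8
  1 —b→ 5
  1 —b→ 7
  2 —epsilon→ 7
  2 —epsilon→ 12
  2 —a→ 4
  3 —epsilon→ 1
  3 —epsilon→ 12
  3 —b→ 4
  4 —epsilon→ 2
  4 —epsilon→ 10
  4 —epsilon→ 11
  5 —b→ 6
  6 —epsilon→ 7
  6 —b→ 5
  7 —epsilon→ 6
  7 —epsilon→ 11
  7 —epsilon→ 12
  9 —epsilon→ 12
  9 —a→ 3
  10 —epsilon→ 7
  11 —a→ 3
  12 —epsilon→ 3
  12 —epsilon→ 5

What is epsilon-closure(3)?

Start with {3}.
From 3 via epsilon: add 1, 12.
From 1 via epsilon: add 10.
From 12 via epsilon: add 5.
From 10 via epsilon: add 7.
From 7 via epsilon: add 6, 11.
No new states can be added; the closed set is {1, 3, 5, 6, 7, 10, 11, 12}.

{1, 3, 5, 6, 7, 10, 11, 12}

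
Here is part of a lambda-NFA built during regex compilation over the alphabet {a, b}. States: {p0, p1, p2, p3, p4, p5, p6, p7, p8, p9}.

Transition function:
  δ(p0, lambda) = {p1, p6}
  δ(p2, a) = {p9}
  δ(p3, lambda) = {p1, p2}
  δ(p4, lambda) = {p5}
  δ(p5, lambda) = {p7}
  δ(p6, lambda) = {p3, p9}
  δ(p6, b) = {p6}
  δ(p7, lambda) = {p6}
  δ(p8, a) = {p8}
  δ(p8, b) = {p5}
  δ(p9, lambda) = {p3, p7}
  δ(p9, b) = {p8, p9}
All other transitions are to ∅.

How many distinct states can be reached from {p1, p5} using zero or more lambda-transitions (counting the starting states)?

7

Start with {p1, p5}.
From p5 via lambda: add p7.
From p7 via lambda: add p6.
From p6 via lambda: add p3, p9.
From p3 via lambda: add p2.
lambda-closure = {p1, p2, p3, p5, p6, p7, p9}, which has 7 states.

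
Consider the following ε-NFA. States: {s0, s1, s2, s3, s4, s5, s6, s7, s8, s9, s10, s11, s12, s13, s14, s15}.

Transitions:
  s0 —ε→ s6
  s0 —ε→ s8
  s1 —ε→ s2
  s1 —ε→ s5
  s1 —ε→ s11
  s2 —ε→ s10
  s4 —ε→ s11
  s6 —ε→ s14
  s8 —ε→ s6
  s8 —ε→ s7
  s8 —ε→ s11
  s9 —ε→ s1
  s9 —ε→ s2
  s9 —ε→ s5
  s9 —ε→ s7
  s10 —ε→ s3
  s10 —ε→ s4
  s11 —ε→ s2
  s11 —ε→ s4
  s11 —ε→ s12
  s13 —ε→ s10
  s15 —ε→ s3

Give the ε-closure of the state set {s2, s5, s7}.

{s2, s3, s4, s5, s7, s10, s11, s12}

Start with {s2, s5, s7}.
From s2 via ε: add s10.
From s10 via ε: add s3, s4.
From s4 via ε: add s11.
From s11 via ε: add s12.
No new states can be added; the closed set is {s2, s3, s4, s5, s7, s10, s11, s12}.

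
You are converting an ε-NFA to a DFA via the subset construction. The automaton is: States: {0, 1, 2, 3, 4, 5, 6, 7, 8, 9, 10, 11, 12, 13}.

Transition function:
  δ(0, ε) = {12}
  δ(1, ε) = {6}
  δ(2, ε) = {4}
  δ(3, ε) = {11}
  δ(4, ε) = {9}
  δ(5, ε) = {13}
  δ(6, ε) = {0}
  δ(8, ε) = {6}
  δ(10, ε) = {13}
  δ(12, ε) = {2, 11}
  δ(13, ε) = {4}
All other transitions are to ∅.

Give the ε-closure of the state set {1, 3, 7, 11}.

Start with {1, 3, 7, 11}.
From 1 via ε: add 6.
From 6 via ε: add 0.
From 0 via ε: add 12.
From 12 via ε: add 2.
From 2 via ε: add 4.
From 4 via ε: add 9.
No new states can be added; the closed set is {0, 1, 2, 3, 4, 6, 7, 9, 11, 12}.

{0, 1, 2, 3, 4, 6, 7, 9, 11, 12}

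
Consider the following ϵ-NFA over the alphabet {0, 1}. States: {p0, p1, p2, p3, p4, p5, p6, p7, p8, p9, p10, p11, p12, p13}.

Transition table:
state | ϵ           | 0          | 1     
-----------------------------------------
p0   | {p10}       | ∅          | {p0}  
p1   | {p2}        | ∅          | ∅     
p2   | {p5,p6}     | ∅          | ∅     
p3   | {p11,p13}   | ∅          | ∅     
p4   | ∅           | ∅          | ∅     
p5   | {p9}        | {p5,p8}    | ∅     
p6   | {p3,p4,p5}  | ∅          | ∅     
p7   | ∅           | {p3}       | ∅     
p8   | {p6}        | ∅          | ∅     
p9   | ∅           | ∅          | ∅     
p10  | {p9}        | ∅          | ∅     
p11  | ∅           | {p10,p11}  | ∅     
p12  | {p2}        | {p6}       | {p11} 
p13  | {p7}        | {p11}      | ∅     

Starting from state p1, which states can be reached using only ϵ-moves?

Start with {p1}.
From p1 via ϵ: add p2.
From p2 via ϵ: add p5, p6.
From p5 via ϵ: add p9.
From p6 via ϵ: add p3, p4.
From p3 via ϵ: add p11, p13.
From p13 via ϵ: add p7.
No new states can be added; the closed set is {p1, p2, p3, p4, p5, p6, p7, p9, p11, p13}.

{p1, p2, p3, p4, p5, p6, p7, p9, p11, p13}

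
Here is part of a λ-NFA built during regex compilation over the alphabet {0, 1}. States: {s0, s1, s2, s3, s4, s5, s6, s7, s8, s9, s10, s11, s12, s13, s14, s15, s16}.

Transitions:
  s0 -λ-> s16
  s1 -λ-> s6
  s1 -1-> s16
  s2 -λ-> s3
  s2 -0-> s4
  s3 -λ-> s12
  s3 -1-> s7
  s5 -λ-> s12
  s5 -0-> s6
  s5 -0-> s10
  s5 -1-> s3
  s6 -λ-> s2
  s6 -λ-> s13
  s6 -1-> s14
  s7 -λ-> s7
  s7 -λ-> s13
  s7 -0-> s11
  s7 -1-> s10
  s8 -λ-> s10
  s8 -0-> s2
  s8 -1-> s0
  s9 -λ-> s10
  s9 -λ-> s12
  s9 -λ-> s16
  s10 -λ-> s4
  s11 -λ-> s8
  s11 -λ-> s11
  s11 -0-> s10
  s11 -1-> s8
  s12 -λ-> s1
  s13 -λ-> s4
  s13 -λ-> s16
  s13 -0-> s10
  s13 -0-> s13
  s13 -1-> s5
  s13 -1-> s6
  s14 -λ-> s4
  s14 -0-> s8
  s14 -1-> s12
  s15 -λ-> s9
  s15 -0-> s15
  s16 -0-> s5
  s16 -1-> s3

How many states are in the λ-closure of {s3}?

8

Start with {s3}.
From s3 via λ: add s12.
From s12 via λ: add s1.
From s1 via λ: add s6.
From s6 via λ: add s2, s13.
From s13 via λ: add s4, s16.
λ-closure = {s1, s2, s3, s4, s6, s12, s13, s16}, which has 8 states.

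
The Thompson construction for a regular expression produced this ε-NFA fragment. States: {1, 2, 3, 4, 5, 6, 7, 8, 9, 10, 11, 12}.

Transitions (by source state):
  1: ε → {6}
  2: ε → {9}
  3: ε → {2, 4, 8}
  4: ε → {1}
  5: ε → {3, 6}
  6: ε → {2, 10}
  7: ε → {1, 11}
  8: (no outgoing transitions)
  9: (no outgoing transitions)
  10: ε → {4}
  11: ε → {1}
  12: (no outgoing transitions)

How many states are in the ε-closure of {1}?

Start with {1}.
From 1 via ε: add 6.
From 6 via ε: add 2, 10.
From 2 via ε: add 9.
From 10 via ε: add 4.
ε-closure = {1, 2, 4, 6, 9, 10}, which has 6 states.

6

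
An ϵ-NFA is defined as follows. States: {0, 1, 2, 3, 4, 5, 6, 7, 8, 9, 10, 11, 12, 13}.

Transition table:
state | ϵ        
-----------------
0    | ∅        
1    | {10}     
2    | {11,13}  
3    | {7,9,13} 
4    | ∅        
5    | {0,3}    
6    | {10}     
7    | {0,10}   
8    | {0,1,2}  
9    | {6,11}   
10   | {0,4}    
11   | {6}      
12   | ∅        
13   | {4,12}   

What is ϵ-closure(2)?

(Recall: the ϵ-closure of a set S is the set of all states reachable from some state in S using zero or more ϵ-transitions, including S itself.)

Start with {2}.
From 2 via ϵ: add 11, 13.
From 11 via ϵ: add 6.
From 13 via ϵ: add 4, 12.
From 6 via ϵ: add 10.
From 10 via ϵ: add 0.
No new states can be added; the closed set is {0, 2, 4, 6, 10, 11, 12, 13}.

{0, 2, 4, 6, 10, 11, 12, 13}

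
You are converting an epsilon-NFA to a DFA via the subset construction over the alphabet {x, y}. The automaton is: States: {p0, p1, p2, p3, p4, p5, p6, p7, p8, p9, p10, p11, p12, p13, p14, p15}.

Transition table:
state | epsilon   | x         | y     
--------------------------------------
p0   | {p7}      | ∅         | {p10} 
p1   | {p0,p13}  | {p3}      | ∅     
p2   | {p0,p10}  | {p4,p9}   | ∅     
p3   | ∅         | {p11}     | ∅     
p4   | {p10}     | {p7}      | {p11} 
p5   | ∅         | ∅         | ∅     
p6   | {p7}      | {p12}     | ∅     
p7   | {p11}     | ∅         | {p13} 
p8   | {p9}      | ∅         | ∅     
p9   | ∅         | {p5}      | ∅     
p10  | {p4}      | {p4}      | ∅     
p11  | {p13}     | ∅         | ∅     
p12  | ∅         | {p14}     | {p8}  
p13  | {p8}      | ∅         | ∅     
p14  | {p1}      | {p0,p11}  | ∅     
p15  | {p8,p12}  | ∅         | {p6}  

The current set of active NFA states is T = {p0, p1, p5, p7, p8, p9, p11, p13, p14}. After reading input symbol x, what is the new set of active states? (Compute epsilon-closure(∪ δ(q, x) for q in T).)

p1 on x → {p3}.
p9 on x → {p5}.
p14 on x → {p0, p11}.
No x-transition from p0, p5, p7, p8, p11, p13.
Union after reading x: {p0, p3, p5, p11}.
Now take the epsilon-closure:
From p0 via epsilon: add p7.
From p11 via epsilon: add p13.
From p13 via epsilon: add p8.
From p8 via epsilon: add p9.
No new states can be added; the closed set is {p0, p3, p5, p7, p8, p9, p11, p13}.

{p0, p3, p5, p7, p8, p9, p11, p13}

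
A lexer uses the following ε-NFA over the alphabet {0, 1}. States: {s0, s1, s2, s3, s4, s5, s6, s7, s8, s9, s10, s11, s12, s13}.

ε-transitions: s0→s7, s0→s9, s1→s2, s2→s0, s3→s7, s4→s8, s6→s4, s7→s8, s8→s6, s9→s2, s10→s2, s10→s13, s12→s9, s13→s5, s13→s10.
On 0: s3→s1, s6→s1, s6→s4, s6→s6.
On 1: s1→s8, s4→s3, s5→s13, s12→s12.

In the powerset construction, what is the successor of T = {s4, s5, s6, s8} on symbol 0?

s6 on 0 → {s1, s4, s6}.
No 0-transition from s4, s5, s8.
Union after reading 0: {s1, s4, s6}.
Now take the ε-closure:
From s1 via ε: add s2.
From s4 via ε: add s8.
From s2 via ε: add s0.
From s0 via ε: add s7, s9.
No new states can be added; the closed set is {s0, s1, s2, s4, s6, s7, s8, s9}.

{s0, s1, s2, s4, s6, s7, s8, s9}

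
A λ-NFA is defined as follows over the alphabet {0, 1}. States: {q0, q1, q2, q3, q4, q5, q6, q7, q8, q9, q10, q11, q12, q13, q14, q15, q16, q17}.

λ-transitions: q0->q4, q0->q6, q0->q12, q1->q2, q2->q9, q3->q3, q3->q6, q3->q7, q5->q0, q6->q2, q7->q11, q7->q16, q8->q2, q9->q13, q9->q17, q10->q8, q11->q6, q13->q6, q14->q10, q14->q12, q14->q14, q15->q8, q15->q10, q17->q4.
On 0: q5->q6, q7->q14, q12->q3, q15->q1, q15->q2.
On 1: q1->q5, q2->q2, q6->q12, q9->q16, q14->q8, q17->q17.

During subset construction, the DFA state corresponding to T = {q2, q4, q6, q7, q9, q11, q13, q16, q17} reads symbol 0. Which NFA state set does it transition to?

{q2, q4, q6, q8, q9, q10, q12, q13, q14, q17}

q7 on 0 → {q14}.
No 0-transition from q2, q4, q6, q9, q11, q13, q16, q17.
Union after reading 0: {q14}.
Now take the λ-closure:
From q14 via λ: add q10, q12.
From q10 via λ: add q8.
From q8 via λ: add q2.
From q2 via λ: add q9.
From q9 via λ: add q13, q17.
From q13 via λ: add q6.
From q17 via λ: add q4.
No new states can be added; the closed set is {q2, q4, q6, q8, q9, q10, q12, q13, q14, q17}.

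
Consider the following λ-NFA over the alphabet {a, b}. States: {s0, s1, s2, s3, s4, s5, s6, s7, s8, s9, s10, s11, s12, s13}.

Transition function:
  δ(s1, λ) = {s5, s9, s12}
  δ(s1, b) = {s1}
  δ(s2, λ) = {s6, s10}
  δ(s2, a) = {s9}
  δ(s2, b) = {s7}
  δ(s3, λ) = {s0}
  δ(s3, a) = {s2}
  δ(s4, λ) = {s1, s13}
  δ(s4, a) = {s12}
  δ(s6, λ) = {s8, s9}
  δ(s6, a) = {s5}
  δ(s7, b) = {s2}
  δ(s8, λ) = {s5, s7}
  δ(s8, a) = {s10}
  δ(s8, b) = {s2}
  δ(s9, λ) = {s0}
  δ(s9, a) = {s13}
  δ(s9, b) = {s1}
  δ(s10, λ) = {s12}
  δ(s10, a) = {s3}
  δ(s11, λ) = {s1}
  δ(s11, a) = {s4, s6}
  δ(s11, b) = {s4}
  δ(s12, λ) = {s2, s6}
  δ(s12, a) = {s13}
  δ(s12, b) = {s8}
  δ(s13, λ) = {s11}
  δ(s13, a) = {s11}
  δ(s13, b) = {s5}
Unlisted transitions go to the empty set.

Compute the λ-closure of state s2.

Start with {s2}.
From s2 via λ: add s6, s10.
From s6 via λ: add s8, s9.
From s10 via λ: add s12.
From s8 via λ: add s5, s7.
From s9 via λ: add s0.
No new states can be added; the closed set is {s0, s2, s5, s6, s7, s8, s9, s10, s12}.

{s0, s2, s5, s6, s7, s8, s9, s10, s12}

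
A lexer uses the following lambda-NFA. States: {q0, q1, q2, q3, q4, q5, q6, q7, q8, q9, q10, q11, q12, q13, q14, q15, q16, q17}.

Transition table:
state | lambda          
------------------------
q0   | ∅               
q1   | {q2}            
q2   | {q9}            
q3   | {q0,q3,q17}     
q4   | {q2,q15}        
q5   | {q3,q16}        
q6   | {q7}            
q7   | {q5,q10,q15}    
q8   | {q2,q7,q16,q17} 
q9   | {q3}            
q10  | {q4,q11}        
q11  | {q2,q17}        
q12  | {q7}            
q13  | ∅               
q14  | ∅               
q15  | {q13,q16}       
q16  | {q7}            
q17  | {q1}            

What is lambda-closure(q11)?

{q0, q1, q2, q3, q9, q11, q17}

Start with {q11}.
From q11 via lambda: add q2, q17.
From q2 via lambda: add q9.
From q17 via lambda: add q1.
From q9 via lambda: add q3.
From q3 via lambda: add q0.
No new states can be added; the closed set is {q0, q1, q2, q3, q9, q11, q17}.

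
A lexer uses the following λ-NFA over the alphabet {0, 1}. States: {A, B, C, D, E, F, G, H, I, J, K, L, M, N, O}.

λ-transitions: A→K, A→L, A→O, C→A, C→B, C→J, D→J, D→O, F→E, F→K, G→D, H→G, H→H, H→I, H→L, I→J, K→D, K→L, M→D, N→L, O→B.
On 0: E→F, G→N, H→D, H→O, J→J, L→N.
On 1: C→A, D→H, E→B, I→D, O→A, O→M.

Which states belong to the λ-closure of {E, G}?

{B, D, E, G, J, O}

Start with {E, G}.
From G via λ: add D.
From D via λ: add J, O.
From O via λ: add B.
No new states can be added; the closed set is {B, D, E, G, J, O}.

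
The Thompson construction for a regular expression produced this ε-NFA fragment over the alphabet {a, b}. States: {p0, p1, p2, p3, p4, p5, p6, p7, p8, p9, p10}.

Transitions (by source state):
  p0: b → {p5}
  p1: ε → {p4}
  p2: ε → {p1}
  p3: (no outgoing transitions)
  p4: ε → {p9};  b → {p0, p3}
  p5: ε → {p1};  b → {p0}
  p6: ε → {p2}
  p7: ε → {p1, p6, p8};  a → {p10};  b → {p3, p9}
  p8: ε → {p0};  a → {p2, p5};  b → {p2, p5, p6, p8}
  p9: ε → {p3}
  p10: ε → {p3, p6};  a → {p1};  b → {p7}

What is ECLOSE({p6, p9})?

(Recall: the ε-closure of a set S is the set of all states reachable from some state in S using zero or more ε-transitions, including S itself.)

{p1, p2, p3, p4, p6, p9}

Start with {p6, p9}.
From p6 via ε: add p2.
From p9 via ε: add p3.
From p2 via ε: add p1.
From p1 via ε: add p4.
No new states can be added; the closed set is {p1, p2, p3, p4, p6, p9}.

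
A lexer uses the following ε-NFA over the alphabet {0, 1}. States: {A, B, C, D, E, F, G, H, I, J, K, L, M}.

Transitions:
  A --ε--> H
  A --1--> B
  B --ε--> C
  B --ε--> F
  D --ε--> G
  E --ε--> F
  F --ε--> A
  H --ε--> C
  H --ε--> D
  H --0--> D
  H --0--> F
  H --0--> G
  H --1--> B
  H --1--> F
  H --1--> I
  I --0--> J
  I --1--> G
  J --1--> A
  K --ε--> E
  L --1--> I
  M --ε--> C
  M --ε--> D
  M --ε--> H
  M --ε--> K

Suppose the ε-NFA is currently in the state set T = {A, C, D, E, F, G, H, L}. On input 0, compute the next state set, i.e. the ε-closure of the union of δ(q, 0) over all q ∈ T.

H on 0 → {D, F, G}.
No 0-transition from A, C, D, E, F, G, L.
Union after reading 0: {D, F, G}.
Now take the ε-closure:
From F via ε: add A.
From A via ε: add H.
From H via ε: add C.
No new states can be added; the closed set is {A, C, D, F, G, H}.

{A, C, D, F, G, H}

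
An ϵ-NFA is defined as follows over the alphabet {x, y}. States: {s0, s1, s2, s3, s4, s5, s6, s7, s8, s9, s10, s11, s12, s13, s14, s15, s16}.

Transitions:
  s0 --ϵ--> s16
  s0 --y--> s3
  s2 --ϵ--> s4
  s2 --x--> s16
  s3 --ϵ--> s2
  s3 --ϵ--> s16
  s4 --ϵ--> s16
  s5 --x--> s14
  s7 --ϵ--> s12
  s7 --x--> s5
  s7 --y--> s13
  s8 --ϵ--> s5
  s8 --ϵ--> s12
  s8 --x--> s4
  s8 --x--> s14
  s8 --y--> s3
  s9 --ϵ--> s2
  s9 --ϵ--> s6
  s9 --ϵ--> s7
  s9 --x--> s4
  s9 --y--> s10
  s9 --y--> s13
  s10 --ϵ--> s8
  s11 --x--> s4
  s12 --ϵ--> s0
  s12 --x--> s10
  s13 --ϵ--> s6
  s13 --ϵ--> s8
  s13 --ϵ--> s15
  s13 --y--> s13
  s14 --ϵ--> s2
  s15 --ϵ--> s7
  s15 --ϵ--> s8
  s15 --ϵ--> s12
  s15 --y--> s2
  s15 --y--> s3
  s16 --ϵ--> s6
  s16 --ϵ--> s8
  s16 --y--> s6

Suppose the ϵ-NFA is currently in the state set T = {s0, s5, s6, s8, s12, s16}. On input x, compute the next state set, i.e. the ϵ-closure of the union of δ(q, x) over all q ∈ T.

s5 on x → {s14}.
s8 on x → {s4, s14}.
s12 on x → {s10}.
No x-transition from s0, s6, s16.
Union after reading x: {s4, s10, s14}.
Now take the ϵ-closure:
From s4 via ϵ: add s16.
From s10 via ϵ: add s8.
From s14 via ϵ: add s2.
From s8 via ϵ: add s5, s12.
From s16 via ϵ: add s6.
From s12 via ϵ: add s0.
No new states can be added; the closed set is {s0, s2, s4, s5, s6, s8, s10, s12, s14, s16}.

{s0, s2, s4, s5, s6, s8, s10, s12, s14, s16}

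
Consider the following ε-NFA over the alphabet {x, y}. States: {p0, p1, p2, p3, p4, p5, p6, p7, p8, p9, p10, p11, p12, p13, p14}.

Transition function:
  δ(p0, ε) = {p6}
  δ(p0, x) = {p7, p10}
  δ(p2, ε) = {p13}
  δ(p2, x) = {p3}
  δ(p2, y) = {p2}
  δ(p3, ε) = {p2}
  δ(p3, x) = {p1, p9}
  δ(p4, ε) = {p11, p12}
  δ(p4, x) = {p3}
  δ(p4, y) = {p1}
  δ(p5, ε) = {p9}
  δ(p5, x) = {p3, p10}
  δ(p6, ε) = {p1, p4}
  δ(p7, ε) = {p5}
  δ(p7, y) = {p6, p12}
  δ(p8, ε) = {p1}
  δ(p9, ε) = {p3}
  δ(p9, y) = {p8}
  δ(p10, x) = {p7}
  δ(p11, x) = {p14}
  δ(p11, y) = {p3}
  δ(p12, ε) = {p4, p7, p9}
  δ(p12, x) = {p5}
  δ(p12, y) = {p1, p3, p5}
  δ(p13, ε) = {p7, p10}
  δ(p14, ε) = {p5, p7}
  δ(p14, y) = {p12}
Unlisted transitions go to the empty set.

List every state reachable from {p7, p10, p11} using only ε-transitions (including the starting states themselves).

{p2, p3, p5, p7, p9, p10, p11, p13}

Start with {p7, p10, p11}.
From p7 via ε: add p5.
From p5 via ε: add p9.
From p9 via ε: add p3.
From p3 via ε: add p2.
From p2 via ε: add p13.
No new states can be added; the closed set is {p2, p3, p5, p7, p9, p10, p11, p13}.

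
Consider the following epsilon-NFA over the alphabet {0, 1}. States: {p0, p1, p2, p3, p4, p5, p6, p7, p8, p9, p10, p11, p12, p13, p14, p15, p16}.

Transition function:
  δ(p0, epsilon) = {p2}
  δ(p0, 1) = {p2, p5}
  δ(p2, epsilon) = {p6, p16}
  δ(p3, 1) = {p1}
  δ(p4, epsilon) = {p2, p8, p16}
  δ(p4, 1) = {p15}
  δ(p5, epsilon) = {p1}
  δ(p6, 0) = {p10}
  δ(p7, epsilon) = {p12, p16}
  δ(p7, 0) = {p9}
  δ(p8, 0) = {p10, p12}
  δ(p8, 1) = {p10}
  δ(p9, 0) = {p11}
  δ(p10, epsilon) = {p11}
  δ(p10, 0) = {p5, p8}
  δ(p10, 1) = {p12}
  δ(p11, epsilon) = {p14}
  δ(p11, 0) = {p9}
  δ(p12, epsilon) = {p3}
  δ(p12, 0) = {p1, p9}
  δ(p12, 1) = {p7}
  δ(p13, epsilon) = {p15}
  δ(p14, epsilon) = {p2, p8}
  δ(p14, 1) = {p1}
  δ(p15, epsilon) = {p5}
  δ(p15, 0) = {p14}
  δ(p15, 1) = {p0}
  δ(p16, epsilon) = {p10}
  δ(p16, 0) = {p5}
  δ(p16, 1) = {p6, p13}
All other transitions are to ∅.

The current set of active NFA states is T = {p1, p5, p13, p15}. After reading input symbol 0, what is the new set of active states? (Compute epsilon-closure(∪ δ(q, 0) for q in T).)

p15 on 0 → {p14}.
No 0-transition from p1, p5, p13.
Union after reading 0: {p14}.
Now take the epsilon-closure:
From p14 via epsilon: add p2, p8.
From p2 via epsilon: add p6, p16.
From p16 via epsilon: add p10.
From p10 via epsilon: add p11.
No new states can be added; the closed set is {p2, p6, p8, p10, p11, p14, p16}.

{p2, p6, p8, p10, p11, p14, p16}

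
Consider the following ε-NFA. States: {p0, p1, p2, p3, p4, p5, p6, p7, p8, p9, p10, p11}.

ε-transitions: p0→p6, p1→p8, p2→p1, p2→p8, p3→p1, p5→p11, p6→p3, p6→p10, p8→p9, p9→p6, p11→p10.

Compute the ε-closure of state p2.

{p1, p2, p3, p6, p8, p9, p10}

Start with {p2}.
From p2 via ε: add p1, p8.
From p8 via ε: add p9.
From p9 via ε: add p6.
From p6 via ε: add p3, p10.
No new states can be added; the closed set is {p1, p2, p3, p6, p8, p9, p10}.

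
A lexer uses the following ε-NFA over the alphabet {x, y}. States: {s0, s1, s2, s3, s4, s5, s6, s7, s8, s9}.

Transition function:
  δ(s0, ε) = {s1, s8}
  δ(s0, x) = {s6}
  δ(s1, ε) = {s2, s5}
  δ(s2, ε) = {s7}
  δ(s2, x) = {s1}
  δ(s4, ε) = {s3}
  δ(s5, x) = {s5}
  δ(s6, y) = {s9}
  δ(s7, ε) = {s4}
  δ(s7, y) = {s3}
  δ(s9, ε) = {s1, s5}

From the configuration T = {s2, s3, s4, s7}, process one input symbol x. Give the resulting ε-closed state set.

{s1, s2, s3, s4, s5, s7}

s2 on x → {s1}.
No x-transition from s3, s4, s7.
Union after reading x: {s1}.
Now take the ε-closure:
From s1 via ε: add s2, s5.
From s2 via ε: add s7.
From s7 via ε: add s4.
From s4 via ε: add s3.
No new states can be added; the closed set is {s1, s2, s3, s4, s5, s7}.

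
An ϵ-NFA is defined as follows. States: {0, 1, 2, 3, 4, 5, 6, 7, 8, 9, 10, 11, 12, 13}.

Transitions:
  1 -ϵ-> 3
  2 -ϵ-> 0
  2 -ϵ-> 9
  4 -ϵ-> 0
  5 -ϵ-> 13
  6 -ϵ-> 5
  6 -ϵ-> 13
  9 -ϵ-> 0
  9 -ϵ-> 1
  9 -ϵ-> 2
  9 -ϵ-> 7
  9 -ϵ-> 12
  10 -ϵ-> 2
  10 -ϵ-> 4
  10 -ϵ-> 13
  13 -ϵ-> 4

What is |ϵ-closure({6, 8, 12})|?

7

Start with {6, 8, 12}.
From 6 via ϵ: add 5, 13.
From 13 via ϵ: add 4.
From 4 via ϵ: add 0.
ϵ-closure = {0, 4, 5, 6, 8, 12, 13}, which has 7 states.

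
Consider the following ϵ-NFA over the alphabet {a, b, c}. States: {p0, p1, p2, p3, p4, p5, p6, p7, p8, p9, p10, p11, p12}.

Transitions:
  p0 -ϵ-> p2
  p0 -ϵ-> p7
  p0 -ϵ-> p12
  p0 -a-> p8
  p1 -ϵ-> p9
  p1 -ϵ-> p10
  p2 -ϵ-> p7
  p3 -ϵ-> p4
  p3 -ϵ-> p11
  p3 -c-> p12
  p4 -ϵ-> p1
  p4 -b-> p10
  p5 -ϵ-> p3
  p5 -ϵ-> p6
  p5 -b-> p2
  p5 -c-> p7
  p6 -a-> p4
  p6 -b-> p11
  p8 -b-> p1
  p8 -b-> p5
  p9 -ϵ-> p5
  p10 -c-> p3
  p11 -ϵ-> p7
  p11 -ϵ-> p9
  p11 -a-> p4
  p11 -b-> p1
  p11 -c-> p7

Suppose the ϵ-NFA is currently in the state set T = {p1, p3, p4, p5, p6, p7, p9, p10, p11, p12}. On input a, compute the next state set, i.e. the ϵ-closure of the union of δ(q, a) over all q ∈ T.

{p1, p3, p4, p5, p6, p7, p9, p10, p11}

p6 on a → {p4}.
p11 on a → {p4}.
No a-transition from p1, p3, p4, p5, p7, p9, p10, p12.
Union after reading a: {p4}.
Now take the ϵ-closure:
From p4 via ϵ: add p1.
From p1 via ϵ: add p9, p10.
From p9 via ϵ: add p5.
From p5 via ϵ: add p3, p6.
From p3 via ϵ: add p11.
From p11 via ϵ: add p7.
No new states can be added; the closed set is {p1, p3, p4, p5, p6, p7, p9, p10, p11}.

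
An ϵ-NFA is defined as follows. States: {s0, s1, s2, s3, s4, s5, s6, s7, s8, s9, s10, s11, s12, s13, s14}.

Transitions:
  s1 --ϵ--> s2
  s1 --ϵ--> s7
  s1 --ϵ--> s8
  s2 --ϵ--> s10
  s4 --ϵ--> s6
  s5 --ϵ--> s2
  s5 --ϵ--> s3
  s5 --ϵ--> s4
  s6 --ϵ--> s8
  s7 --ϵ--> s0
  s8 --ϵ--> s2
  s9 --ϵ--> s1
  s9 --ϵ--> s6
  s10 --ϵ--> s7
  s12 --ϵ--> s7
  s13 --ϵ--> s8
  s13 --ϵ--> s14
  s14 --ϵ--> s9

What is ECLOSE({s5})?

Start with {s5}.
From s5 via ϵ: add s2, s3, s4.
From s2 via ϵ: add s10.
From s4 via ϵ: add s6.
From s6 via ϵ: add s8.
From s10 via ϵ: add s7.
From s7 via ϵ: add s0.
No new states can be added; the closed set is {s0, s2, s3, s4, s5, s6, s7, s8, s10}.

{s0, s2, s3, s4, s5, s6, s7, s8, s10}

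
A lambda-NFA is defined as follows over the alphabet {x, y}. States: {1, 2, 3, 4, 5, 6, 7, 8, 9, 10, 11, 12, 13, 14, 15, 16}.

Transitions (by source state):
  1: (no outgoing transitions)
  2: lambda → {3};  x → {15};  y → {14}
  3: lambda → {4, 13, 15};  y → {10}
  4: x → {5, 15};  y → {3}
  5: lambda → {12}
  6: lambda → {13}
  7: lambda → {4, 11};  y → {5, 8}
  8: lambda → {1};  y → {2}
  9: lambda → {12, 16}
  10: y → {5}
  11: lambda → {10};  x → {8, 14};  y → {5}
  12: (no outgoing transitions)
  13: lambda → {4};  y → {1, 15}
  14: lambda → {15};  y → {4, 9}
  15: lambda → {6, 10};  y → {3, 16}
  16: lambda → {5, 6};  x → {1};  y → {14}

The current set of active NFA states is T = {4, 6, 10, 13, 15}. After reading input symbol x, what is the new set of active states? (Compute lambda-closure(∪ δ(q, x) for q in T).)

4 on x → {5, 15}.
No x-transition from 6, 10, 13, 15.
Union after reading x: {5, 15}.
Now take the lambda-closure:
From 5 via lambda: add 12.
From 15 via lambda: add 6, 10.
From 6 via lambda: add 13.
From 13 via lambda: add 4.
No new states can be added; the closed set is {4, 5, 6, 10, 12, 13, 15}.

{4, 5, 6, 10, 12, 13, 15}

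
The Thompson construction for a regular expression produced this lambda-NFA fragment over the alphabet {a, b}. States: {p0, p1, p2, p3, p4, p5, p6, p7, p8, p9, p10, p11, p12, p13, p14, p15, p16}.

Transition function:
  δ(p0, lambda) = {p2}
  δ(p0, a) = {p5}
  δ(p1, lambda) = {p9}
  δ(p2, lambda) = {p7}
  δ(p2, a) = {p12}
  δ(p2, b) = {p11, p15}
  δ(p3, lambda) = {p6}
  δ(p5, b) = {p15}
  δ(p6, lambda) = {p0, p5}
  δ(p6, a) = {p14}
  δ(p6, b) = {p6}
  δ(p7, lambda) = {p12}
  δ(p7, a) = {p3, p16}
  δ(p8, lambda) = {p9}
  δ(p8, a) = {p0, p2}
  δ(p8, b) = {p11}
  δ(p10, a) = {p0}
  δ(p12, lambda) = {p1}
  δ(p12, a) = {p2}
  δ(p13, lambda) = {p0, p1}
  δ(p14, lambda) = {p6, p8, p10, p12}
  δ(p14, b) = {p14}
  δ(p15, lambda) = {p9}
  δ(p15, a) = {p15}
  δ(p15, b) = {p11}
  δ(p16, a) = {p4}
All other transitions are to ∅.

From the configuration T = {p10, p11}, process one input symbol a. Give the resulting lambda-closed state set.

p10 on a → {p0}.
No a-transition from p11.
Union after reading a: {p0}.
Now take the lambda-closure:
From p0 via lambda: add p2.
From p2 via lambda: add p7.
From p7 via lambda: add p12.
From p12 via lambda: add p1.
From p1 via lambda: add p9.
No new states can be added; the closed set is {p0, p1, p2, p7, p9, p12}.

{p0, p1, p2, p7, p9, p12}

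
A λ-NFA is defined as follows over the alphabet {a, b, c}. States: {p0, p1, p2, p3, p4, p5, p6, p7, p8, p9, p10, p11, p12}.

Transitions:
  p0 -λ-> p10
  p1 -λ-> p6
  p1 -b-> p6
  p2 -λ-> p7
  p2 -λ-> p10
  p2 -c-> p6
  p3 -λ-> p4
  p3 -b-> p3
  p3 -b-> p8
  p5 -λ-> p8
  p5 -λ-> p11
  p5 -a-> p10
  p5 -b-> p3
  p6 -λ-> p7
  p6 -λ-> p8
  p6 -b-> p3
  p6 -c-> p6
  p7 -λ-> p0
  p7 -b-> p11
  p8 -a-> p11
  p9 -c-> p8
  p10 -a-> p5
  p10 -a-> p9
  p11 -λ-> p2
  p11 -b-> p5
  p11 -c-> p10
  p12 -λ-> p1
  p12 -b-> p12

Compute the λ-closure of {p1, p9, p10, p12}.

{p0, p1, p6, p7, p8, p9, p10, p12}

Start with {p1, p9, p10, p12}.
From p1 via λ: add p6.
From p6 via λ: add p7, p8.
From p7 via λ: add p0.
No new states can be added; the closed set is {p0, p1, p6, p7, p8, p9, p10, p12}.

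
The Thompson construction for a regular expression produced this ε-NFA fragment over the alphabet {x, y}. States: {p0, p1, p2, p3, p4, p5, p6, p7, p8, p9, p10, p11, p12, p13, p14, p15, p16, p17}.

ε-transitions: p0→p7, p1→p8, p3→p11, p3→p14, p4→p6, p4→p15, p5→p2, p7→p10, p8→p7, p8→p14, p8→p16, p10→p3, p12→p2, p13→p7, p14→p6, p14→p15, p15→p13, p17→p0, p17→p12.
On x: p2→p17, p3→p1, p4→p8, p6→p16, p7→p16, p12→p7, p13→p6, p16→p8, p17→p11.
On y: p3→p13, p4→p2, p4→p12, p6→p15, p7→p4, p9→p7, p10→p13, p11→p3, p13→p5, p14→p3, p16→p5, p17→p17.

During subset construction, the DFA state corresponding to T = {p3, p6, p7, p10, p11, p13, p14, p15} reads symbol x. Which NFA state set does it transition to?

p3 on x → {p1}.
p6 on x → {p16}.
p7 on x → {p16}.
p13 on x → {p6}.
No x-transition from p10, p11, p14, p15.
Union after reading x: {p1, p6, p16}.
Now take the ε-closure:
From p1 via ε: add p8.
From p8 via ε: add p7, p14.
From p7 via ε: add p10.
From p14 via ε: add p15.
From p10 via ε: add p3.
From p15 via ε: add p13.
From p3 via ε: add p11.
No new states can be added; the closed set is {p1, p3, p6, p7, p8, p10, p11, p13, p14, p15, p16}.

{p1, p3, p6, p7, p8, p10, p11, p13, p14, p15, p16}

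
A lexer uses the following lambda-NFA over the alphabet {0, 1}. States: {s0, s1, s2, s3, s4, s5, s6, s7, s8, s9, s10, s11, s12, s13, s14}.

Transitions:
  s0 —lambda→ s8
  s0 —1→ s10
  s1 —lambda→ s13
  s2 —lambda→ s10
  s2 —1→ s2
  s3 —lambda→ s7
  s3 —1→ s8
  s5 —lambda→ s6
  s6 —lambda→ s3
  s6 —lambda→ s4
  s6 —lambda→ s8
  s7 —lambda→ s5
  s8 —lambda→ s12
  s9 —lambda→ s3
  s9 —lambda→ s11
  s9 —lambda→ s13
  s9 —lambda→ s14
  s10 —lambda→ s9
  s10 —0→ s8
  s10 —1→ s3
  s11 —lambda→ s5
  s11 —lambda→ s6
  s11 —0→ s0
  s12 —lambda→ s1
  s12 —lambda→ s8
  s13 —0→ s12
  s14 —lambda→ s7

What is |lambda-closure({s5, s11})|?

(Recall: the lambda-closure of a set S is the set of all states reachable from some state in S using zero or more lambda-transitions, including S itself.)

Start with {s5, s11}.
From s5 via lambda: add s6.
From s6 via lambda: add s3, s4, s8.
From s3 via lambda: add s7.
From s8 via lambda: add s12.
From s12 via lambda: add s1.
From s1 via lambda: add s13.
lambda-closure = {s1, s3, s4, s5, s6, s7, s8, s11, s12, s13}, which has 10 states.

10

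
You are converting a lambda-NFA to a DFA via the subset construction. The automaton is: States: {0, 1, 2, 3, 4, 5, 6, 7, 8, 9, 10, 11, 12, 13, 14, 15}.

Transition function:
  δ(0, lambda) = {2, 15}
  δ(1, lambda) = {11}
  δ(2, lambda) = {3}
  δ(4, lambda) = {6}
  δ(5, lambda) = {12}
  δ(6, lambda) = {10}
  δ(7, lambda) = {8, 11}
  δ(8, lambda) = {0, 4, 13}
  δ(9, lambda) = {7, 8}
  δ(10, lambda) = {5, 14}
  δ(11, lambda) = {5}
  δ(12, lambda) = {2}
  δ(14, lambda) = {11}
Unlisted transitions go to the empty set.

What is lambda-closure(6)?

{2, 3, 5, 6, 10, 11, 12, 14}

Start with {6}.
From 6 via lambda: add 10.
From 10 via lambda: add 5, 14.
From 5 via lambda: add 12.
From 14 via lambda: add 11.
From 12 via lambda: add 2.
From 2 via lambda: add 3.
No new states can be added; the closed set is {2, 3, 5, 6, 10, 11, 12, 14}.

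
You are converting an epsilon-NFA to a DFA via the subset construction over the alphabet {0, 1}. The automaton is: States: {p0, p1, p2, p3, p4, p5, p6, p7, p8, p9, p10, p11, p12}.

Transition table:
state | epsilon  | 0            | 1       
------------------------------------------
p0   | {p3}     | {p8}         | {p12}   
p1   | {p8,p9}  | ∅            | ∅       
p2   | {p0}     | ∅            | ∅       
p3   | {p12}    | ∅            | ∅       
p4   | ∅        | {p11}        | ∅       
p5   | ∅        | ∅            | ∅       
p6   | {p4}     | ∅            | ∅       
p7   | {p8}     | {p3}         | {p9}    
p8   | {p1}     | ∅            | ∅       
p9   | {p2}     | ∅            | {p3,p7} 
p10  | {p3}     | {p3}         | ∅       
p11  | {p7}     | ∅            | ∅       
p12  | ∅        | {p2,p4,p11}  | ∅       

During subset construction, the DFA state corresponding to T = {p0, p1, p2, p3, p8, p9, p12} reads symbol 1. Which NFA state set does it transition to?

{p0, p1, p2, p3, p7, p8, p9, p12}

p0 on 1 → {p12}.
p9 on 1 → {p3, p7}.
No 1-transition from p1, p2, p3, p8, p12.
Union after reading 1: {p3, p7, p12}.
Now take the epsilon-closure:
From p7 via epsilon: add p8.
From p8 via epsilon: add p1.
From p1 via epsilon: add p9.
From p9 via epsilon: add p2.
From p2 via epsilon: add p0.
No new states can be added; the closed set is {p0, p1, p2, p3, p7, p8, p9, p12}.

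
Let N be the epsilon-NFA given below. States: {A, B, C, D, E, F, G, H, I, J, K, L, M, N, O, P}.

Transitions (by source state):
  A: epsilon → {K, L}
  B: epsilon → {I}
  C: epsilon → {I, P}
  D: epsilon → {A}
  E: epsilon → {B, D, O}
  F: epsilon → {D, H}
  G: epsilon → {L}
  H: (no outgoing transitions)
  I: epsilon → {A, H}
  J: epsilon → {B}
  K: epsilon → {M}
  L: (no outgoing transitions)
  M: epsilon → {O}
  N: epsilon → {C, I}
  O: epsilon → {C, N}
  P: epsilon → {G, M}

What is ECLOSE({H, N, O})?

Start with {H, N, O}.
From N via epsilon: add C, I.
From C via epsilon: add P.
From I via epsilon: add A.
From A via epsilon: add K, L.
From P via epsilon: add G, M.
No new states can be added; the closed set is {A, C, G, H, I, K, L, M, N, O, P}.

{A, C, G, H, I, K, L, M, N, O, P}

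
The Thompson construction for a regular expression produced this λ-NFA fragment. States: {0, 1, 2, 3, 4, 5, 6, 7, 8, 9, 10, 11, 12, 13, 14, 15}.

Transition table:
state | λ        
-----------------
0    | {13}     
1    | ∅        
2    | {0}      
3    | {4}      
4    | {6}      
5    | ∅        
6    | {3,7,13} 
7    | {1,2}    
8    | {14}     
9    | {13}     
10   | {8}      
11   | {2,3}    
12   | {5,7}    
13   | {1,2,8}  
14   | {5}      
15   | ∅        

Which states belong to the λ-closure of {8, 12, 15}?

Start with {8, 12, 15}.
From 8 via λ: add 14.
From 12 via λ: add 5, 7.
From 7 via λ: add 1, 2.
From 2 via λ: add 0.
From 0 via λ: add 13.
No new states can be added; the closed set is {0, 1, 2, 5, 7, 8, 12, 13, 14, 15}.

{0, 1, 2, 5, 7, 8, 12, 13, 14, 15}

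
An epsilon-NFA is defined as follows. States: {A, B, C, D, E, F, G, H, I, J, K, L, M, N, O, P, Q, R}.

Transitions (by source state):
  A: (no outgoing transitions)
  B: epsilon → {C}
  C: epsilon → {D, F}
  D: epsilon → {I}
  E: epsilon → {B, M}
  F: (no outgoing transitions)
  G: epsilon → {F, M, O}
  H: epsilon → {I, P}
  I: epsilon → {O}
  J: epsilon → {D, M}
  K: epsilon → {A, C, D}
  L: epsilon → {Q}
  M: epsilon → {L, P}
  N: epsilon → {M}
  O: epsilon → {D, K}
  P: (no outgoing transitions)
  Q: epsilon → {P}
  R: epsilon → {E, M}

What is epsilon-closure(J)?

{A, C, D, F, I, J, K, L, M, O, P, Q}

Start with {J}.
From J via epsilon: add D, M.
From D via epsilon: add I.
From M via epsilon: add L, P.
From I via epsilon: add O.
From L via epsilon: add Q.
From O via epsilon: add K.
From K via epsilon: add A, C.
From C via epsilon: add F.
No new states can be added; the closed set is {A, C, D, F, I, J, K, L, M, O, P, Q}.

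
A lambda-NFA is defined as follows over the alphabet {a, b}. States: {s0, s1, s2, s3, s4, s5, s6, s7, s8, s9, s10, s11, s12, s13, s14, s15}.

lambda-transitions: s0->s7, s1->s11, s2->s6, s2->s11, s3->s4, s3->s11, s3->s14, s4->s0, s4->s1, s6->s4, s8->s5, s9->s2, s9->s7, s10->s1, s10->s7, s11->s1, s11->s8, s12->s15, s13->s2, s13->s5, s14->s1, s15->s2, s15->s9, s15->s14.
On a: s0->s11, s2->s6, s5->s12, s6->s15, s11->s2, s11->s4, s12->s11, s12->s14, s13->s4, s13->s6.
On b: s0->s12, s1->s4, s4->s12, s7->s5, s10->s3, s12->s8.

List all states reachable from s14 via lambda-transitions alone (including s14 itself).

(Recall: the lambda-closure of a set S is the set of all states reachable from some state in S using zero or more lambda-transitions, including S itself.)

{s1, s5, s8, s11, s14}

Start with {s14}.
From s14 via lambda: add s1.
From s1 via lambda: add s11.
From s11 via lambda: add s8.
From s8 via lambda: add s5.
No new states can be added; the closed set is {s1, s5, s8, s11, s14}.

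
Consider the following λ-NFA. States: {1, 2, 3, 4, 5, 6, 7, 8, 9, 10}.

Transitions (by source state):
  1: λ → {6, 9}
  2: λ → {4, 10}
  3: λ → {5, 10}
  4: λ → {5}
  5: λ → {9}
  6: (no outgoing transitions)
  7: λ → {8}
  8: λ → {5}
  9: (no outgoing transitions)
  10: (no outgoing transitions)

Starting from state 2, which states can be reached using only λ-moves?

Start with {2}.
From 2 via λ: add 4, 10.
From 4 via λ: add 5.
From 5 via λ: add 9.
No new states can be added; the closed set is {2, 4, 5, 9, 10}.

{2, 4, 5, 9, 10}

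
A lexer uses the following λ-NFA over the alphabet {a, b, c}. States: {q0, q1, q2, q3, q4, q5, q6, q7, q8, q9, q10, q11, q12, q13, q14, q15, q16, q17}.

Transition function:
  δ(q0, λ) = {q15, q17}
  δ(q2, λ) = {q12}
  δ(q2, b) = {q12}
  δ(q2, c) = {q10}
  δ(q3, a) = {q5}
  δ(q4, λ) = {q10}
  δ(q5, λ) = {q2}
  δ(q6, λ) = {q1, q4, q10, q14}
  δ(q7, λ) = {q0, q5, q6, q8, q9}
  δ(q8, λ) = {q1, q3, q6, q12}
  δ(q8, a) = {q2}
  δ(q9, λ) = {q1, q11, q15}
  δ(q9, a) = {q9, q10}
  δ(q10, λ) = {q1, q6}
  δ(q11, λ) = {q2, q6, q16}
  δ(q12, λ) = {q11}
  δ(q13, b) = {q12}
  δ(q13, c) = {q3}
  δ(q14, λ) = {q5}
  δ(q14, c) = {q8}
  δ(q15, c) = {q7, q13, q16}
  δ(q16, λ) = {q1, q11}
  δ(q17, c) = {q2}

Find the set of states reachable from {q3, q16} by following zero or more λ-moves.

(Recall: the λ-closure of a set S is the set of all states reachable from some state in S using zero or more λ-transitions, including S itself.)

{q1, q2, q3, q4, q5, q6, q10, q11, q12, q14, q16}

Start with {q3, q16}.
From q16 via λ: add q1, q11.
From q11 via λ: add q2, q6.
From q2 via λ: add q12.
From q6 via λ: add q4, q10, q14.
From q14 via λ: add q5.
No new states can be added; the closed set is {q1, q2, q3, q4, q5, q6, q10, q11, q12, q14, q16}.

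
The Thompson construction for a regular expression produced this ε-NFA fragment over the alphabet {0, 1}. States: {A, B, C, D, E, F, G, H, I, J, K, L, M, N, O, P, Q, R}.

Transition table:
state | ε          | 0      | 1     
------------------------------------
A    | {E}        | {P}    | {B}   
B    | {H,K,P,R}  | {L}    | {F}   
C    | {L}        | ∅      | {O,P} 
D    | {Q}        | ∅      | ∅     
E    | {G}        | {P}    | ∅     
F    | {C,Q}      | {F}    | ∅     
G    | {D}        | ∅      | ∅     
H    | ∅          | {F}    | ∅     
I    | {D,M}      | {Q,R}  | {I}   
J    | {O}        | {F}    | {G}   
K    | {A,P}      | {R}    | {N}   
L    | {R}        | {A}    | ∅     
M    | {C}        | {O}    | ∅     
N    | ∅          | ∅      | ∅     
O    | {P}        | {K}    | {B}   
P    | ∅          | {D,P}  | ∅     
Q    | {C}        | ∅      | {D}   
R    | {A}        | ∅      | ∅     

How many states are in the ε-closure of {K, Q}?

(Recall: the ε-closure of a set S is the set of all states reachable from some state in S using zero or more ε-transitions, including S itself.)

10

Start with {K, Q}.
From K via ε: add A, P.
From Q via ε: add C.
From A via ε: add E.
From C via ε: add L.
From E via ε: add G.
From L via ε: add R.
From G via ε: add D.
ε-closure = {A, C, D, E, G, K, L, P, Q, R}, which has 10 states.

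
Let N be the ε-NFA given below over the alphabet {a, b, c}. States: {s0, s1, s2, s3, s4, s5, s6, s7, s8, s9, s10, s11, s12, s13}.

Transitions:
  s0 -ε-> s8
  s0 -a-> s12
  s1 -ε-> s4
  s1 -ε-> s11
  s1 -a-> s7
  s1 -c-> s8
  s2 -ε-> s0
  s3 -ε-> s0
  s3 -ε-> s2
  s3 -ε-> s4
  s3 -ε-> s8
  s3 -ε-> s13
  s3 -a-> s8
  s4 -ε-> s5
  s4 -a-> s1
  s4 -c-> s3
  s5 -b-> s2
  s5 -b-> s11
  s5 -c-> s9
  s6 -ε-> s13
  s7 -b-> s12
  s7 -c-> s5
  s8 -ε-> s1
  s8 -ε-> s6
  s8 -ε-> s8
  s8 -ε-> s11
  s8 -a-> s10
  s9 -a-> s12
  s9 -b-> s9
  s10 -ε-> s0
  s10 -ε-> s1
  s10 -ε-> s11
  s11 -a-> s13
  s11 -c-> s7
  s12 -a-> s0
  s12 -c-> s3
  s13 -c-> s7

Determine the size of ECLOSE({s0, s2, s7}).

Start with {s0, s2, s7}.
From s0 via ε: add s8.
From s8 via ε: add s1, s6, s11.
From s1 via ε: add s4.
From s6 via ε: add s13.
From s4 via ε: add s5.
ε-closure = {s0, s1, s2, s4, s5, s6, s7, s8, s11, s13}, which has 10 states.

10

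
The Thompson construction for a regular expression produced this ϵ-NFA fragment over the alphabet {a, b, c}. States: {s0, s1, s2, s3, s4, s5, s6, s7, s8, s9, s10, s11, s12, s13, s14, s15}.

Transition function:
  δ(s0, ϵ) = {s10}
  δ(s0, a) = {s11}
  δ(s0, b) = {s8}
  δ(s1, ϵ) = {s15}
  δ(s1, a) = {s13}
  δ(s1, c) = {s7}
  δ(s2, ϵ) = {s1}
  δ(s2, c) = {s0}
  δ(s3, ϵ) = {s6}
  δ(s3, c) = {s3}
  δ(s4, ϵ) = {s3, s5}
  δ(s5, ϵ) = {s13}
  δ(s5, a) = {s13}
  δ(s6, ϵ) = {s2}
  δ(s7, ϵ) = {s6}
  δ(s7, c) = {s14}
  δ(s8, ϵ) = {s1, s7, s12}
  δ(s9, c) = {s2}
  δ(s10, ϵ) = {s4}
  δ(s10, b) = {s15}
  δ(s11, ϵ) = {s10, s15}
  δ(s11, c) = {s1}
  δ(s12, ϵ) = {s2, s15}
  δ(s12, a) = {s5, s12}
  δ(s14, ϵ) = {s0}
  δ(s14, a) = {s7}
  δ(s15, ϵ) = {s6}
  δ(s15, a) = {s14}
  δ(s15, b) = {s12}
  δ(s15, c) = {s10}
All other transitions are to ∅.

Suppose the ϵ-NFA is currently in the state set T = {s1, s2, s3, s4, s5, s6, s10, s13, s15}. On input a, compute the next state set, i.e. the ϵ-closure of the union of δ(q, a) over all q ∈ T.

s1 on a → {s13}.
s5 on a → {s13}.
s15 on a → {s14}.
No a-transition from s2, s3, s4, s6, s10, s13.
Union after reading a: {s13, s14}.
Now take the ϵ-closure:
From s14 via ϵ: add s0.
From s0 via ϵ: add s10.
From s10 via ϵ: add s4.
From s4 via ϵ: add s3, s5.
From s3 via ϵ: add s6.
From s6 via ϵ: add s2.
From s2 via ϵ: add s1.
From s1 via ϵ: add s15.
No new states can be added; the closed set is {s0, s1, s2, s3, s4, s5, s6, s10, s13, s14, s15}.

{s0, s1, s2, s3, s4, s5, s6, s10, s13, s14, s15}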